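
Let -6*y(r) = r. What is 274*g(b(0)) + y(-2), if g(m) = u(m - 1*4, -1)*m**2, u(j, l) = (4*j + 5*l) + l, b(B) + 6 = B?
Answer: -1361231/3 ≈ -4.5374e+5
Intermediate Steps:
b(B) = -6 + B
u(j, l) = 4*j + 6*l
y(r) = -r/6
g(m) = m**2*(-22 + 4*m) (g(m) = (4*(m - 1*4) + 6*(-1))*m**2 = (4*(m - 4) - 6)*m**2 = (4*(-4 + m) - 6)*m**2 = ((-16 + 4*m) - 6)*m**2 = (-22 + 4*m)*m**2 = m**2*(-22 + 4*m))
274*g(b(0)) + y(-2) = 274*((-6 + 0)**2*(-22 + 4*(-6 + 0))) - 1/6*(-2) = 274*((-6)**2*(-22 + 4*(-6))) + 1/3 = 274*(36*(-22 - 24)) + 1/3 = 274*(36*(-46)) + 1/3 = 274*(-1656) + 1/3 = -453744 + 1/3 = -1361231/3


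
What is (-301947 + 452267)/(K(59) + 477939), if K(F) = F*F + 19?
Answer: 150320/481439 ≈ 0.31223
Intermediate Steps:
K(F) = 19 + F² (K(F) = F² + 19 = 19 + F²)
(-301947 + 452267)/(K(59) + 477939) = (-301947 + 452267)/((19 + 59²) + 477939) = 150320/((19 + 3481) + 477939) = 150320/(3500 + 477939) = 150320/481439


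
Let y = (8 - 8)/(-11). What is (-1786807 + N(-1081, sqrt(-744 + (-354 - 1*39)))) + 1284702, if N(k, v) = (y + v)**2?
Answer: -503242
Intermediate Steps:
y = 0 (y = 0*(-1/11) = 0)
N(k, v) = v**2 (N(k, v) = (0 + v)**2 = v**2)
(-1786807 + N(-1081, sqrt(-744 + (-354 - 1*39)))) + 1284702 = (-1786807 + (sqrt(-744 + (-354 - 1*39)))**2) + 1284702 = (-1786807 + (sqrt(-744 + (-354 - 39)))**2) + 1284702 = (-1786807 + (sqrt(-744 - 393))**2) + 1284702 = (-1786807 + (sqrt(-1137))**2) + 1284702 = (-1786807 + (I*sqrt(1137))**2) + 1284702 = (-1786807 - 1137) + 1284702 = -1787944 + 1284702 = -503242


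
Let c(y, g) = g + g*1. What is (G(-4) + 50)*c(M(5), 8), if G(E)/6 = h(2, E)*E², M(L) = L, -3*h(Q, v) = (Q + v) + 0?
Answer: 1824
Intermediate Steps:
h(Q, v) = -Q/3 - v/3 (h(Q, v) = -((Q + v) + 0)/3 = -(Q + v)/3 = -Q/3 - v/3)
G(E) = 6*E²*(-⅔ - E/3) (G(E) = 6*((-⅓*2 - E/3)*E²) = 6*((-⅔ - E/3)*E²) = 6*(E²*(-⅔ - E/3)) = 6*E²*(-⅔ - E/3))
c(y, g) = 2*g (c(y, g) = g + g = 2*g)
(G(-4) + 50)*c(M(5), 8) = (2*(-4)²*(-2 - 1*(-4)) + 50)*(2*8) = (2*16*(-2 + 4) + 50)*16 = (2*16*2 + 50)*16 = (64 + 50)*16 = 114*16 = 1824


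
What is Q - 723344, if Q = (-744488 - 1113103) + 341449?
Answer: -2239486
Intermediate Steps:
Q = -1516142 (Q = -1857591 + 341449 = -1516142)
Q - 723344 = -1516142 - 723344 = -2239486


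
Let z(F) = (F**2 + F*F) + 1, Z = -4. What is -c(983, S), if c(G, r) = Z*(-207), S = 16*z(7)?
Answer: -828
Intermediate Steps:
z(F) = 1 + 2*F**2 (z(F) = (F**2 + F**2) + 1 = 2*F**2 + 1 = 1 + 2*F**2)
S = 1584 (S = 16*(1 + 2*7**2) = 16*(1 + 2*49) = 16*(1 + 98) = 16*99 = 1584)
c(G, r) = 828 (c(G, r) = -4*(-207) = 828)
-c(983, S) = -1*828 = -828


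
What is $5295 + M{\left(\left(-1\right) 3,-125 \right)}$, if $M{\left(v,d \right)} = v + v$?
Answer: $5289$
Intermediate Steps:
$M{\left(v,d \right)} = 2 v$
$5295 + M{\left(\left(-1\right) 3,-125 \right)} = 5295 + 2 \left(\left(-1\right) 3\right) = 5295 + 2 \left(-3\right) = 5295 - 6 = 5289$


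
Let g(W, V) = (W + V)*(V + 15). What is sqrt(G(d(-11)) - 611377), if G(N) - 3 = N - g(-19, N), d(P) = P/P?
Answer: I*sqrt(611085) ≈ 781.72*I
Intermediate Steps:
d(P) = 1
g(W, V) = (15 + V)*(V + W) (g(W, V) = (V + W)*(15 + V) = (15 + V)*(V + W))
G(N) = 288 - N**2 + 5*N (G(N) = 3 + (N - (N**2 + 15*N + 15*(-19) + N*(-19))) = 3 + (N - (N**2 + 15*N - 285 - 19*N)) = 3 + (N - (-285 + N**2 - 4*N)) = 3 + (N + (285 - N**2 + 4*N)) = 3 + (285 - N**2 + 5*N) = 288 - N**2 + 5*N)
sqrt(G(d(-11)) - 611377) = sqrt((288 - 1*1**2 + 5*1) - 611377) = sqrt((288 - 1*1 + 5) - 611377) = sqrt((288 - 1 + 5) - 611377) = sqrt(292 - 611377) = sqrt(-611085) = I*sqrt(611085)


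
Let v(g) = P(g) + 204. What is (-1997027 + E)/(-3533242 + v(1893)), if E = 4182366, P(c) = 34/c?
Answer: -4136846727/6688040900 ≈ -0.61854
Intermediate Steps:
v(g) = 204 + 34/g (v(g) = 34/g + 204 = 204 + 34/g)
(-1997027 + E)/(-3533242 + v(1893)) = (-1997027 + 4182366)/(-3533242 + (204 + 34/1893)) = 2185339/(-3533242 + (204 + 34*(1/1893))) = 2185339/(-3533242 + (204 + 34/1893)) = 2185339/(-3533242 + 386206/1893) = 2185339/(-6688040900/1893) = 2185339*(-1893/6688040900) = -4136846727/6688040900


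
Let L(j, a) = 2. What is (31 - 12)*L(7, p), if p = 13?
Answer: 38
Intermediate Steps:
(31 - 12)*L(7, p) = (31 - 12)*2 = 19*2 = 38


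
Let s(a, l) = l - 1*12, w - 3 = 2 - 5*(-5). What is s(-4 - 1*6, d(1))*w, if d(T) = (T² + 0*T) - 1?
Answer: -360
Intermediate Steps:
w = 30 (w = 3 + (2 - 5*(-5)) = 3 + (2 + 25) = 3 + 27 = 30)
d(T) = -1 + T² (d(T) = (T² + 0) - 1 = T² - 1 = -1 + T²)
s(a, l) = -12 + l (s(a, l) = l - 12 = -12 + l)
s(-4 - 1*6, d(1))*w = (-12 + (-1 + 1²))*30 = (-12 + (-1 + 1))*30 = (-12 + 0)*30 = -12*30 = -360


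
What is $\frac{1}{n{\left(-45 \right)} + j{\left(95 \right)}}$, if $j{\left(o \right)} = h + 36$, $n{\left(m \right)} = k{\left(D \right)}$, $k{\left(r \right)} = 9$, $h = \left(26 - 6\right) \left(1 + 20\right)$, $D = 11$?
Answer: $\frac{1}{465} \approx 0.0021505$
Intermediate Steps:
$h = 420$ ($h = 20 \cdot 21 = 420$)
$n{\left(m \right)} = 9$
$j{\left(o \right)} = 456$ ($j{\left(o \right)} = 420 + 36 = 456$)
$\frac{1}{n{\left(-45 \right)} + j{\left(95 \right)}} = \frac{1}{9 + 456} = \frac{1}{465}$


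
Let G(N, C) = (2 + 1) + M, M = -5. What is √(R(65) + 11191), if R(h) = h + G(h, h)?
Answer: √11254 ≈ 106.08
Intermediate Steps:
G(N, C) = -2 (G(N, C) = (2 + 1) - 5 = 3 - 5 = -2)
R(h) = -2 + h (R(h) = h - 2 = -2 + h)
√(R(65) + 11191) = √((-2 + 65) + 11191) = √(63 + 11191) = √11254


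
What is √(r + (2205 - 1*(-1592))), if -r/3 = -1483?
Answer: √8246 ≈ 90.807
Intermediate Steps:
r = 4449 (r = -3*(-1483) = 4449)
√(r + (2205 - 1*(-1592))) = √(4449 + (2205 - 1*(-1592))) = √(4449 + (2205 + 1592)) = √(4449 + 3797) = √8246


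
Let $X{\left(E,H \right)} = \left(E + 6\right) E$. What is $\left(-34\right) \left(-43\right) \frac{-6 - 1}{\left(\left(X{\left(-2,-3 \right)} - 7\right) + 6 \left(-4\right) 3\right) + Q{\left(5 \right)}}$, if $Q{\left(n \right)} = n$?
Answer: $\frac{5117}{41} \approx 124.8$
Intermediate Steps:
$X{\left(E,H \right)} = E \left(6 + E\right)$ ($X{\left(E,H \right)} = \left(6 + E\right) E = E \left(6 + E\right)$)
$\left(-34\right) \left(-43\right) \frac{-6 - 1}{\left(\left(X{\left(-2,-3 \right)} - 7\right) + 6 \left(-4\right) 3\right) + Q{\left(5 \right)}} = \left(-34\right) \left(-43\right) \frac{-6 - 1}{\left(\left(- 2 \left(6 - 2\right) - 7\right) + 6 \left(-4\right) 3\right) + 5} = 1462 \left(- \frac{7}{\left(\left(\left(-2\right) 4 - 7\right) - 72\right) + 5}\right) = 1462 \left(- \frac{7}{\left(\left(-8 - 7\right) - 72\right) + 5}\right) = 1462 \left(- \frac{7}{\left(-15 - 72\right) + 5}\right) = 1462 \left(- \frac{7}{-87 + 5}\right) = 1462 \left(- \frac{7}{-82}\right) = 1462 \left(\left(-7\right) \left(- \frac{1}{82}\right)\right) = 1462 \cdot \frac{7}{82} = \frac{5117}{41}$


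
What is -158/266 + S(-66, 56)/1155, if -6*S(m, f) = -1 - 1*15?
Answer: -38953/65835 ≈ -0.59168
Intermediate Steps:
S(m, f) = 8/3 (S(m, f) = -(-1 - 1*15)/6 = -(-1 - 15)/6 = -⅙*(-16) = 8/3)
-158/266 + S(-66, 56)/1155 = -158/266 + (8/3)/1155 = -158*1/266 + (8/3)*(1/1155) = -79/133 + 8/3465 = -38953/65835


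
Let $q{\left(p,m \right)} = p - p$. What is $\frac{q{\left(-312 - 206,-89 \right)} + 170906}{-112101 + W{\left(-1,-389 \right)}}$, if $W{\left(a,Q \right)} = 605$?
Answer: $- \frac{85453}{55748} \approx -1.5328$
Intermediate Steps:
$q{\left(p,m \right)} = 0$
$\frac{q{\left(-312 - 206,-89 \right)} + 170906}{-112101 + W{\left(-1,-389 \right)}} = \frac{0 + 170906}{-112101 + 605} = \frac{170906}{-111496} = 170906 \left(- \frac{1}{111496}\right) = - \frac{85453}{55748}$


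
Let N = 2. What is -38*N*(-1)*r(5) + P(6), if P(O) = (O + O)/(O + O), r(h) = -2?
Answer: -151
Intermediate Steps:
P(O) = 1 (P(O) = (2*O)/((2*O)) = (2*O)*(1/(2*O)) = 1)
-38*N*(-1)*r(5) + P(6) = -38*2*(-1)*(-2) + 1 = -(-76)*(-2) + 1 = -38*4 + 1 = -152 + 1 = -151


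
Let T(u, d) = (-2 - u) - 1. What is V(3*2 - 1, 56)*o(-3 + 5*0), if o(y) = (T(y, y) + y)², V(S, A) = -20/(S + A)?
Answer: -180/61 ≈ -2.9508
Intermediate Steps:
T(u, d) = -3 - u
V(S, A) = -20/(A + S)
o(y) = 9 (o(y) = ((-3 - y) + y)² = (-3)² = 9)
V(3*2 - 1, 56)*o(-3 + 5*0) = -20/(56 + (3*2 - 1))*9 = -20/(56 + (6 - 1))*9 = -20/(56 + 5)*9 = -20/61*9 = -180/61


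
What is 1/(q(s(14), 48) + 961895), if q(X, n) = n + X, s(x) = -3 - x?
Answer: 1/961926 ≈ 1.0396e-6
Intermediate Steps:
q(X, n) = X + n
1/(q(s(14), 48) + 961895) = 1/(((-3 - 1*14) + 48) + 961895) = 1/(((-3 - 14) + 48) + 961895) = 1/((-17 + 48) + 961895) = 1/(31 + 961895) = 1/961926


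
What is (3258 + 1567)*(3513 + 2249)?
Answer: 27801650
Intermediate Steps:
(3258 + 1567)*(3513 + 2249) = 4825*5762 = 27801650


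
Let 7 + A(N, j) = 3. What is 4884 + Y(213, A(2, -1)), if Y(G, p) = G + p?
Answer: 5093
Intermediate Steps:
A(N, j) = -4 (A(N, j) = -7 + 3 = -4)
4884 + Y(213, A(2, -1)) = 4884 + (213 - 4) = 4884 + 209 = 5093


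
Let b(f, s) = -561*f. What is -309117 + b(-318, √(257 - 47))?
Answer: -130719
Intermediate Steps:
-309117 + b(-318, √(257 - 47)) = -309117 - 561*(-318) = -309117 + 178398 = -130719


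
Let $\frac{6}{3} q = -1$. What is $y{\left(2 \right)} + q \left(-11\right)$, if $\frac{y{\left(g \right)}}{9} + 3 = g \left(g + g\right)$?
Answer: $\frac{101}{2} \approx 50.5$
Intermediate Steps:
$q = - \frac{1}{2}$ ($q = \frac{1}{2} \left(-1\right) = - \frac{1}{2} \approx -0.5$)
$y{\left(g \right)} = -27 + 18 g^{2}$ ($y{\left(g \right)} = -27 + 9 g \left(g + g\right) = -27 + 9 g 2 g = -27 + 9 \cdot 2 g^{2} = -27 + 18 g^{2}$)
$y{\left(2 \right)} + q \left(-11\right) = \left(-27 + 18 \cdot 2^{2}\right) - - \frac{11}{2} = \left(-27 + 18 \cdot 4\right) + \frac{11}{2} = \left(-27 + 72\right) + \frac{11}{2} = 45 + \frac{11}{2} = \frac{101}{2}$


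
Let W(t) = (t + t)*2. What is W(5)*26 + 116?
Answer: 636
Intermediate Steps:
W(t) = 4*t (W(t) = (2*t)*2 = 4*t)
W(5)*26 + 116 = (4*5)*26 + 116 = 20*26 + 116 = 520 + 116 = 636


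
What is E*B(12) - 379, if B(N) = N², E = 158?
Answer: 22373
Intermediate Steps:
E*B(12) - 379 = 158*12² - 379 = 158*144 - 379 = 22752 - 379 = 22373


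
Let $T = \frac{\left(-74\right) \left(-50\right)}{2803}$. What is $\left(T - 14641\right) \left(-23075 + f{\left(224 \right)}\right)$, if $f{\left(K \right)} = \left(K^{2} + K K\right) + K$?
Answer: $- \frac{3180255317523}{2803} \approx -1.1346 \cdot 10^{9}$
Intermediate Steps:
$f{\left(K \right)} = K + 2 K^{2}$ ($f{\left(K \right)} = \left(K^{2} + K^{2}\right) + K = 2 K^{2} + K = K + 2 K^{2}$)
$T = \frac{3700}{2803}$ ($T = 3700 \cdot \frac{1}{2803} = \frac{3700}{2803} \approx 1.32$)
$\left(T - 14641\right) \left(-23075 + f{\left(224 \right)}\right) = \left(\frac{3700}{2803} - 14641\right) \left(-23075 + 224 \left(1 + 2 \cdot 224\right)\right) = - \frac{41035023 \left(-23075 + 224 \left(1 + 448\right)\right)}{2803} = - \frac{41035023 \left(-23075 + 224 \cdot 449\right)}{2803} = - \frac{41035023 \left(-23075 + 100576\right)}{2803} = \left(- \frac{41035023}{2803}\right) 77501 = - \frac{3180255317523}{2803}$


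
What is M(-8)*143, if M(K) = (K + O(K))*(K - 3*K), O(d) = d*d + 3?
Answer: 134992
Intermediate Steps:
O(d) = 3 + d² (O(d) = d² + 3 = 3 + d²)
M(K) = -2*K*(3 + K + K²) (M(K) = (K + (3 + K²))*(K - 3*K) = (3 + K + K²)*(-2*K) = -2*K*(3 + K + K²))
M(-8)*143 = -2*(-8)*(3 - 8 + (-8)²)*143 = -2*(-8)*(3 - 8 + 64)*143 = -2*(-8)*59*143 = 944*143 = 134992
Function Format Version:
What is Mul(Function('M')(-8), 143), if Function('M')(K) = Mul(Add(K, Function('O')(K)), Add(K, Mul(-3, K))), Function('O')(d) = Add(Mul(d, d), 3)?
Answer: 134992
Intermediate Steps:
Function('O')(d) = Add(3, Pow(d, 2)) (Function('O')(d) = Add(Pow(d, 2), 3) = Add(3, Pow(d, 2)))
Function('M')(K) = Mul(-2, K, Add(3, K, Pow(K, 2))) (Function('M')(K) = Mul(Add(K, Add(3, Pow(K, 2))), Add(K, Mul(-3, K))) = Mul(Add(3, K, Pow(K, 2)), Mul(-2, K)) = Mul(-2, K, Add(3, K, Pow(K, 2))))
Mul(Function('M')(-8), 143) = Mul(Mul(-2, -8, Add(3, -8, Pow(-8, 2))), 143) = Mul(Mul(-2, -8, Add(3, -8, 64)), 143) = Mul(Mul(-2, -8, 59), 143) = Mul(944, 143) = 134992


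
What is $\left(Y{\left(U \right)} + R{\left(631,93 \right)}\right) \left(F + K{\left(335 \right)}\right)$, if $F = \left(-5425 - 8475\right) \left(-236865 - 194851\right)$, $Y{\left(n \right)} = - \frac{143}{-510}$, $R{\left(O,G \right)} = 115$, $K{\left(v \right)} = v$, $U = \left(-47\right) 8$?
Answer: $\frac{23520542323257}{34} \approx 6.9178 \cdot 10^{11}$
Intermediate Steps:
$U = -376$
$Y{\left(n \right)} = \frac{143}{510}$ ($Y{\left(n \right)} = \left(-143\right) \left(- \frac{1}{510}\right) = \frac{143}{510}$)
$F = 6000852400$ ($F = \left(-13900\right) \left(-431716\right) = 6000852400$)
$\left(Y{\left(U \right)} + R{\left(631,93 \right)}\right) \left(F + K{\left(335 \right)}\right) = \left(\frac{143}{510} + 115\right) \left(6000852400 + 335\right) = \frac{58793}{510} \cdot 6000852735 = \frac{23520542323257}{34}$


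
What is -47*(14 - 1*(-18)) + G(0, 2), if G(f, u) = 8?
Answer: -1496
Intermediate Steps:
-47*(14 - 1*(-18)) + G(0, 2) = -47*(14 - 1*(-18)) + 8 = -47*(14 + 18) + 8 = -47*32 + 8 = -1504 + 8 = -1496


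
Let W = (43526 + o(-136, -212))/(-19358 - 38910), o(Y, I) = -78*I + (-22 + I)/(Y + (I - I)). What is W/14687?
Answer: -4084333/58193183888 ≈ -7.0186e-5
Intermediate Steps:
o(Y, I) = -78*I + (-22 + I)/Y (o(Y, I) = -78*I + (-22 + I)/(Y + 0) = -78*I + (-22 + I)/Y)
W = -4084333/3962224 (W = (43526 + (-22 - 212 - 78*(-212)*(-136))/(-136))/(-19358 - 38910) = (43526 - (-22 - 212 - 2248896)/136)/(-58268) = (43526 - 1/136*(-2249130))*(-1/58268) = (43526 + 1124565/68)*(-1/58268) = (4084333/68)*(-1/58268) = -4084333/3962224 ≈ -1.0308)
W/14687 = -4084333/3962224/14687 = -4084333/3962224*1/14687 = -4084333/58193183888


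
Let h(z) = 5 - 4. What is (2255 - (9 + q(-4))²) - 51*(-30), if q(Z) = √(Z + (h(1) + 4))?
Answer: 3685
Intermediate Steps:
h(z) = 1
q(Z) = √(5 + Z) (q(Z) = √(Z + (1 + 4)) = √(Z + 5) = √(5 + Z))
(2255 - (9 + q(-4))²) - 51*(-30) = (2255 - (9 + √(5 - 4))²) - 51*(-30) = (2255 - (9 + √1)²) + 1530 = (2255 - (9 + 1)²) + 1530 = (2255 - 1*10²) + 1530 = (2255 - 1*100) + 1530 = (2255 - 100) + 1530 = 2155 + 1530 = 3685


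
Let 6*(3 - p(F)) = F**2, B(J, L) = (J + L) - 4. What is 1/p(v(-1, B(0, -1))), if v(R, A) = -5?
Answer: -6/7 ≈ -0.85714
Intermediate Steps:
B(J, L) = -4 + J + L
p(F) = 3 - F**2/6
1/p(v(-1, B(0, -1))) = 1/(3 - 1/6*(-5)**2) = 1/(3 - 1/6*25) = 1/(3 - 25/6) = 1/(-7/6) = -6/7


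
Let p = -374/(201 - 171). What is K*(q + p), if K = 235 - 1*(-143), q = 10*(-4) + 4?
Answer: -91602/5 ≈ -18320.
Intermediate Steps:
q = -36 (q = -40 + 4 = -36)
K = 378 (K = 235 + 143 = 378)
p = -187/15 (p = -374/30 = -374*1/30 = -187/15 ≈ -12.467)
K*(q + p) = 378*(-36 - 187/15) = 378*(-727/15) = -91602/5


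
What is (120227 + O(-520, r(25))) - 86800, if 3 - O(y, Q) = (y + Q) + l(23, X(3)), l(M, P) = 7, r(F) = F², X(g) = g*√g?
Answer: 33318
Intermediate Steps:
X(g) = g^(3/2)
O(y, Q) = -4 - Q - y (O(y, Q) = 3 - ((y + Q) + 7) = 3 - ((Q + y) + 7) = 3 - (7 + Q + y) = 3 + (-7 - Q - y) = -4 - Q - y)
(120227 + O(-520, r(25))) - 86800 = (120227 + (-4 - 1*25² - 1*(-520))) - 86800 = (120227 + (-4 - 1*625 + 520)) - 86800 = (120227 + (-4 - 625 + 520)) - 86800 = (120227 - 109) - 86800 = 120118 - 86800 = 33318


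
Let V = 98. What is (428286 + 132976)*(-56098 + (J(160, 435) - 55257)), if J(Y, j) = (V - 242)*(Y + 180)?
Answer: -89978717530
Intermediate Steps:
J(Y, j) = -25920 - 144*Y (J(Y, j) = (98 - 242)*(Y + 180) = -144*(180 + Y) = -25920 - 144*Y)
(428286 + 132976)*(-56098 + (J(160, 435) - 55257)) = (428286 + 132976)*(-56098 + ((-25920 - 144*160) - 55257)) = 561262*(-56098 + ((-25920 - 23040) - 55257)) = 561262*(-56098 + (-48960 - 55257)) = 561262*(-56098 - 104217) = 561262*(-160315) = -89978717530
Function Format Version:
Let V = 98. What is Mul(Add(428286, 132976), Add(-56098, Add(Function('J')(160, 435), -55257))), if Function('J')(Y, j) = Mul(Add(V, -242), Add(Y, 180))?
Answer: -89978717530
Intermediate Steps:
Function('J')(Y, j) = Add(-25920, Mul(-144, Y)) (Function('J')(Y, j) = Mul(Add(98, -242), Add(Y, 180)) = Mul(-144, Add(180, Y)) = Add(-25920, Mul(-144, Y)))
Mul(Add(428286, 132976), Add(-56098, Add(Function('J')(160, 435), -55257))) = Mul(Add(428286, 132976), Add(-56098, Add(Add(-25920, Mul(-144, 160)), -55257))) = Mul(561262, Add(-56098, Add(Add(-25920, -23040), -55257))) = Mul(561262, Add(-56098, Add(-48960, -55257))) = Mul(561262, Add(-56098, -104217)) = Mul(561262, -160315) = -89978717530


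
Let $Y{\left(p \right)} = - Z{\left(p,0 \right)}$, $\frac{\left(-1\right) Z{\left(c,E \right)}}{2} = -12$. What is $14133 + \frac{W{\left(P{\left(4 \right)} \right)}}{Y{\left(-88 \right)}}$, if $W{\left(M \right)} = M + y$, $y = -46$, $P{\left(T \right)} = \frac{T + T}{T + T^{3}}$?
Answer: $\frac{480587}{34} \approx 14135.0$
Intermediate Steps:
$P{\left(T \right)} = \frac{2 T}{T + T^{3}}$
$Z{\left(c,E \right)} = 24$ ($Z{\left(c,E \right)} = \left(-2\right) \left(-12\right) = 24$)
$W{\left(M \right)} = -46 + M$ ($W{\left(M \right)} = M - 46 = -46 + M$)
$Y{\left(p \right)} = -24$ ($Y{\left(p \right)} = \left(-1\right) 24 = -24$)
$14133 + \frac{W{\left(P{\left(4 \right)} \right)}}{Y{\left(-88 \right)}} = 14133 + \frac{-46 + \frac{2}{1 + 4^{2}}}{-24} = 14133 + \left(-46 + \frac{2}{1 + 16}\right) \left(- \frac{1}{24}\right) = 14133 + \left(-46 + \frac{2}{17}\right) \left(- \frac{1}{24}\right) = 14133 - - \frac{65}{34} = 14133 + \frac{65}{34} = \frac{480587}{34}$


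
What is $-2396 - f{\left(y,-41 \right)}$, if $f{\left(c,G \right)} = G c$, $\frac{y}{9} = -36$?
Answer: $-15680$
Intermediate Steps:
$y = -324$ ($y = 9 \left(-36\right) = -324$)
$-2396 - f{\left(y,-41 \right)} = -2396 - \left(-41\right) \left(-324\right) = -2396 - 13284 = -15680$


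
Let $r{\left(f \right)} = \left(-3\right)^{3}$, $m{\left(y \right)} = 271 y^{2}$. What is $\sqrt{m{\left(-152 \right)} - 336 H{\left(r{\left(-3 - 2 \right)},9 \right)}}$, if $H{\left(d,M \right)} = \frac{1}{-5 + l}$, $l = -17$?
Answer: $\frac{2 \sqrt{189401278}}{11} \approx 2502.2$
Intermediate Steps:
$r{\left(f \right)} = -27$
$H{\left(d,M \right)} = - \frac{1}{22}$ ($H{\left(d,M \right)} = \frac{1}{-5 - 17} = \frac{1}{-22} = - \frac{1}{22}$)
$\sqrt{m{\left(-152 \right)} - 336 H{\left(r{\left(-3 - 2 \right)},9 \right)}} = \sqrt{271 \left(-152\right)^{2} + \left(\left(-336\right) \left(- \frac{1}{22}\right) + 0\right)} = \sqrt{271 \cdot 23104 + \left(\frac{168}{11} + 0\right)} = \sqrt{6261184 + \frac{168}{11}} = \sqrt{\frac{68873192}{11}} = \frac{2 \sqrt{189401278}}{11}$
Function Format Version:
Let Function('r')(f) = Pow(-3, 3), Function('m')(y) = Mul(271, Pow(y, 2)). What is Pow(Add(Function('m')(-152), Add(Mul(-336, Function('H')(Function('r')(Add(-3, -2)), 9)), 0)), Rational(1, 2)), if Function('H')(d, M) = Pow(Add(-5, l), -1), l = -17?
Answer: Mul(Rational(2, 11), Pow(189401278, Rational(1, 2))) ≈ 2502.2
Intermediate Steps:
Function('r')(f) = -27
Function('H')(d, M) = Rational(-1, 22) (Function('H')(d, M) = Pow(Add(-5, -17), -1) = Pow(-22, -1) = Rational(-1, 22))
Pow(Add(Function('m')(-152), Add(Mul(-336, Function('H')(Function('r')(Add(-3, -2)), 9)), 0)), Rational(1, 2)) = Pow(Add(Mul(271, Pow(-152, 2)), Add(Mul(-336, Rational(-1, 22)), 0)), Rational(1, 2)) = Pow(Add(Mul(271, 23104), Add(Rational(168, 11), 0)), Rational(1, 2)) = Pow(Add(6261184, Rational(168, 11)), Rational(1, 2)) = Pow(Rational(68873192, 11), Rational(1, 2)) = Mul(Rational(2, 11), Pow(189401278, Rational(1, 2)))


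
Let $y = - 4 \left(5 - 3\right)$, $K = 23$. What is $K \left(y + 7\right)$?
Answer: $-23$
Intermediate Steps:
$y = -8$ ($y = \left(-4\right) 2 = -8$)
$K \left(y + 7\right) = 23 \left(-8 + 7\right) = 23 \left(-1\right) = -23$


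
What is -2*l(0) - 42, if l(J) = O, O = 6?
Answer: -54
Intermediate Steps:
l(J) = 6
-2*l(0) - 42 = -2*6 - 42 = -12 - 42 = -54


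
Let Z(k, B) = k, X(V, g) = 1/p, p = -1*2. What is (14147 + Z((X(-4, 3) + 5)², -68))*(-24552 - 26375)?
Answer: -2885982163/4 ≈ -7.2150e+8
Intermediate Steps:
p = -2
X(V, g) = -½ (X(V, g) = 1/(-2) = -½)
(14147 + Z((X(-4, 3) + 5)², -68))*(-24552 - 26375) = (14147 + (-½ + 5)²)*(-24552 - 26375) = (14147 + (9/2)²)*(-50927) = (14147 + 81/4)*(-50927) = (56669/4)*(-50927) = -2885982163/4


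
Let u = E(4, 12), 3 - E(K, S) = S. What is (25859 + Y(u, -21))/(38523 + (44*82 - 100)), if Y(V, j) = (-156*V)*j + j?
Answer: -3646/42031 ≈ -0.086746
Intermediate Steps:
E(K, S) = 3 - S
u = -9 (u = 3 - 1*12 = 3 - 12 = -9)
Y(V, j) = j - 156*V*j (Y(V, j) = -156*V*j + j = j - 156*V*j)
(25859 + Y(u, -21))/(38523 + (44*82 - 100)) = (25859 - 21*(1 - 156*(-9)))/(38523 + (44*82 - 100)) = (25859 - 21*(1 + 1404))/(38523 + (3608 - 100)) = (25859 - 21*1405)/(38523 + 3508) = (25859 - 29505)/42031 = -3646*1/42031 = -3646/42031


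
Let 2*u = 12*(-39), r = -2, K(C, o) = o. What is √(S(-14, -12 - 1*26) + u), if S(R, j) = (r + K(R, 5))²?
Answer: 15*I ≈ 15.0*I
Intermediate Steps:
u = -234 (u = (12*(-39))/2 = (½)*(-468) = -234)
S(R, j) = 9 (S(R, j) = (-2 + 5)² = 3² = 9)
√(S(-14, -12 - 1*26) + u) = √(9 - 234) = √(-225) = 15*I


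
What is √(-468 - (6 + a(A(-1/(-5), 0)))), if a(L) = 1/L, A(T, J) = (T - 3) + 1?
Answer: I*√4261/3 ≈ 21.759*I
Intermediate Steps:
A(T, J) = -2 + T (A(T, J) = (-3 + T) + 1 = -2 + T)
√(-468 - (6 + a(A(-1/(-5), 0)))) = √(-468 - (6 + 1/(-2 - 1/(-5)))) = √(-468 - (6 + 1/(-2 - 1*(-⅕)))) = √(-468 - (6 + 1/(-2 + ⅕))) = √(-468 - (6 + 1/(-9/5))) = √(-468 - (6 - 5/9)) = √(-468 - 1*49/9) = √(-468 - 49/9) = √(-4261/9) = I*√4261/3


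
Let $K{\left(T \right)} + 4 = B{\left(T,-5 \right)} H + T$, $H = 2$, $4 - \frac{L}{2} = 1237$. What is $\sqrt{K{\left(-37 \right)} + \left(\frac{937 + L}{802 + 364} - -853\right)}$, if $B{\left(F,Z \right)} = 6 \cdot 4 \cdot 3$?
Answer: $\frac{\sqrt{10726882}}{106} \approx 30.898$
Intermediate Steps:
$L = -2466$ ($L = 8 - 2474 = -2466$)
$B{\left(F,Z \right)} = 72$ ($B{\left(F,Z \right)} = 24 \cdot 3 = 72$)
$K{\left(T \right)} = 140 + T$ ($K{\left(T \right)} = -4 + \left(72 \cdot 2 + T\right) = -4 + \left(144 + T\right) = 140 + T$)
$\sqrt{K{\left(-37 \right)} + \left(\frac{937 + L}{802 + 364} - -853\right)} = \sqrt{\left(140 - 37\right) + \left(\frac{937 - 2466}{802 + 364} - -853\right)} = \sqrt{103 + \left(- \frac{1529}{1166} + 853\right)} = \sqrt{103 + \left(\left(-1529\right) \frac{1}{1166} + 853\right)} = \sqrt{103 + \left(- \frac{139}{106} + 853\right)} = \sqrt{103 + \frac{90279}{106}} = \sqrt{\frac{101197}{106}} = \frac{\sqrt{10726882}}{106}$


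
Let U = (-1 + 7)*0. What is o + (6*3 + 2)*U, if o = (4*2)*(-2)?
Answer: -16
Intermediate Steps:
o = -16 (o = 8*(-2) = -16)
U = 0 (U = 6*0 = 0)
o + (6*3 + 2)*U = -16 + (6*3 + 2)*0 = -16 + (18 + 2)*0 = -16 + 20*0 = -16 + 0 = -16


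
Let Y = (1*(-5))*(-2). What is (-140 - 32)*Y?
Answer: -1720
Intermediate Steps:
Y = 10 (Y = -5*(-2) = 10)
(-140 - 32)*Y = (-140 - 32)*10 = -172*10 = -1720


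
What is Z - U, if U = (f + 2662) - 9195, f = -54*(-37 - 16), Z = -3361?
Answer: 310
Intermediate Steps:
f = 2862 (f = -54*(-53) = -1*(-2862) = 2862)
U = -3671 (U = (2862 + 2662) - 9195 = 5524 - 9195 = -3671)
Z - U = -3361 - 1*(-3671) = -3361 + 3671 = 310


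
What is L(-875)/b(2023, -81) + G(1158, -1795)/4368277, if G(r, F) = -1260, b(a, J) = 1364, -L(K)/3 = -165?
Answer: 196416225/541666348 ≈ 0.36261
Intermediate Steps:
L(K) = 495 (L(K) = -3*(-165) = 495)
L(-875)/b(2023, -81) + G(1158, -1795)/4368277 = 495/1364 - 1260/4368277 = 495*(1/1364) - 1260*1/4368277 = 45/124 - 1260/4368277 = 196416225/541666348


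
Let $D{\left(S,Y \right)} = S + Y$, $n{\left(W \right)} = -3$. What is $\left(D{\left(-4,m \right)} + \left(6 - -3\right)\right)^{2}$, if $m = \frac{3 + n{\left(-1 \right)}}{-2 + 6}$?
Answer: $25$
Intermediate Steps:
$m = 0$ ($m = \frac{3 - 3}{-2 + 6} = \frac{0}{4} = 0 \cdot \frac{1}{4} = 0$)
$\left(D{\left(-4,m \right)} + \left(6 - -3\right)\right)^{2} = \left(\left(-4 + 0\right) + \left(6 - -3\right)\right)^{2} = \left(-4 + \left(6 + 3\right)\right)^{2} = \left(-4 + 9\right)^{2} = 5^{2} = 25$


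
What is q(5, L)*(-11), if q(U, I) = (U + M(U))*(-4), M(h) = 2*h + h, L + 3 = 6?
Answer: 880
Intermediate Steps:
L = 3 (L = -3 + 6 = 3)
M(h) = 3*h
q(U, I) = -16*U (q(U, I) = (U + 3*U)*(-4) = (4*U)*(-4) = -16*U)
q(5, L)*(-11) = -16*5*(-11) = -80*(-11) = 880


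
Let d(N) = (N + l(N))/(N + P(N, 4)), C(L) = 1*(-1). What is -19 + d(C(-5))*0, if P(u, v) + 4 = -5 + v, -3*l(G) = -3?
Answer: -19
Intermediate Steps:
l(G) = 1 (l(G) = -⅓*(-3) = 1)
P(u, v) = -9 + v (P(u, v) = -4 + (-5 + v) = -9 + v)
C(L) = -1
d(N) = (1 + N)/(-5 + N) (d(N) = (N + 1)/(N + (-9 + 4)) = (1 + N)/(N - 5) = (1 + N)/(-5 + N))
-19 + d(C(-5))*0 = -19 + ((1 - 1)/(-5 - 1))*0 = -19 + (0/(-6))*0 = -19 - ⅙*0*0 = -19 + 0*0 = -19 + 0 = -19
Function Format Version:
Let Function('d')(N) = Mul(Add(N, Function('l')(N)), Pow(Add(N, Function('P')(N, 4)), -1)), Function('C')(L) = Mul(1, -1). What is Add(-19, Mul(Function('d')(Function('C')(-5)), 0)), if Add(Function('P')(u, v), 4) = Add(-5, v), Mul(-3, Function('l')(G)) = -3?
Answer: -19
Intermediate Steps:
Function('l')(G) = 1 (Function('l')(G) = Mul(Rational(-1, 3), -3) = 1)
Function('P')(u, v) = Add(-9, v) (Function('P')(u, v) = Add(-4, Add(-5, v)) = Add(-9, v))
Function('C')(L) = -1
Function('d')(N) = Mul(Pow(Add(-5, N), -1), Add(1, N)) (Function('d')(N) = Mul(Add(N, 1), Pow(Add(N, Add(-9, 4)), -1)) = Mul(Add(1, N), Pow(Add(N, -5), -1)) = Mul(Add(1, N), Pow(Add(-5, N), -1)) = Mul(Pow(Add(-5, N), -1), Add(1, N)))
Add(-19, Mul(Function('d')(Function('C')(-5)), 0)) = Add(-19, Mul(Mul(Pow(Add(-5, -1), -1), Add(1, -1)), 0)) = Add(-19, Mul(Mul(Pow(-6, -1), 0), 0)) = Add(-19, Mul(Mul(Rational(-1, 6), 0), 0)) = Add(-19, Mul(0, 0)) = Add(-19, 0) = -19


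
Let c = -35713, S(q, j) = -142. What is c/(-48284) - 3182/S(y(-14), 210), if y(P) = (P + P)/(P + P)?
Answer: 79355467/3428164 ≈ 23.148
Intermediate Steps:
y(P) = 1 (y(P) = (2*P)/((2*P)) = (2*P)*(1/(2*P)) = 1)
c/(-48284) - 3182/S(y(-14), 210) = -35713/(-48284) - 3182/(-142) = -35713*(-1/48284) - 3182*(-1/142) = 35713/48284 + 1591/71 = 79355467/3428164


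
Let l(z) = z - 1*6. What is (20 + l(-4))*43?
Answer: 430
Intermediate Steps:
l(z) = -6 + z (l(z) = z - 6 = -6 + z)
(20 + l(-4))*43 = (20 + (-6 - 4))*43 = (20 - 10)*43 = 10*43 = 430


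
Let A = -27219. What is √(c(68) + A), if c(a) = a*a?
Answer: I*√22595 ≈ 150.32*I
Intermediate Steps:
c(a) = a²
√(c(68) + A) = √(68² - 27219) = √(4624 - 27219) = √(-22595) = I*√22595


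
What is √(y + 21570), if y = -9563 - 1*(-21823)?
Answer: √33830 ≈ 183.93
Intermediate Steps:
y = 12260 (y = -9563 + 21823 = 12260)
√(y + 21570) = √(12260 + 21570) = √33830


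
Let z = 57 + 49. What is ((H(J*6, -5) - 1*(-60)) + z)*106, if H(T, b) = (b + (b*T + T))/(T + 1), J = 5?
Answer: 532226/31 ≈ 17169.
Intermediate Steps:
H(T, b) = (T + b + T*b)/(1 + T) (H(T, b) = (b + (T*b + T))/(1 + T) = (b + (T + T*b))/(1 + T) = (T + b + T*b)/(1 + T))
z = 106
((H(J*6, -5) - 1*(-60)) + z)*106 = (((5*6 - 5 + (5*6)*(-5))/(1 + 5*6) - 1*(-60)) + 106)*106 = (((30 - 5 + 30*(-5))/(1 + 30) + 60) + 106)*106 = (((30 - 5 - 150)/31 + 60) + 106)*106 = (((1/31)*(-125) + 60) + 106)*106 = ((-125/31 + 60) + 106)*106 = (1735/31 + 106)*106 = (5021/31)*106 = 532226/31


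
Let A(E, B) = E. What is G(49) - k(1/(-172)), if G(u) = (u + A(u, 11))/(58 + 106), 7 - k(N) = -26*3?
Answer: -6921/82 ≈ -84.402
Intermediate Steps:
k(N) = 85 (k(N) = 7 - (-26)*3 = 7 - 1*(-78) = 7 + 78 = 85)
G(u) = u/82 (G(u) = (u + u)/(58 + 106) = (2*u)/164 = (2*u)*(1/164) = u/82)
G(49) - k(1/(-172)) = (1/82)*49 - 1*85 = 49/82 - 85 = -6921/82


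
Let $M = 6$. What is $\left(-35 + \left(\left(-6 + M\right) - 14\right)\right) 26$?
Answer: $-1274$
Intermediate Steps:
$\left(-35 + \left(\left(-6 + M\right) - 14\right)\right) 26 = \left(-35 + \left(\left(-6 + 6\right) - 14\right)\right) 26 = \left(-35 + \left(0 - 14\right)\right) 26 = \left(-35 - 14\right) 26 = \left(-49\right) 26 = -1274$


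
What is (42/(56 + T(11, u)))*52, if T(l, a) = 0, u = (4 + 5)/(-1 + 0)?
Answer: 39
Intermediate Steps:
u = -9 (u = 9/(-1) = 9*(-1) = -9)
(42/(56 + T(11, u)))*52 = (42/(56 + 0))*52 = (42/56)*52 = (42*(1/56))*52 = (¾)*52 = 39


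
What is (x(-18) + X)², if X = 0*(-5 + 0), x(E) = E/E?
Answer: 1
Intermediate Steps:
x(E) = 1
X = 0 (X = 0*(-5) = 0)
(x(-18) + X)² = (1 + 0)² = 1² = 1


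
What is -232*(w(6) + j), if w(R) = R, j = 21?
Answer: -6264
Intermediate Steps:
-232*(w(6) + j) = -232*(6 + 21) = -232*27 = -6264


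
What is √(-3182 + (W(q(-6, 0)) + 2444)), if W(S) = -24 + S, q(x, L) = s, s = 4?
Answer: I*√758 ≈ 27.532*I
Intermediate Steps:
q(x, L) = 4
√(-3182 + (W(q(-6, 0)) + 2444)) = √(-3182 + ((-24 + 4) + 2444)) = √(-3182 + (-20 + 2444)) = √(-3182 + 2424) = √(-758) = I*√758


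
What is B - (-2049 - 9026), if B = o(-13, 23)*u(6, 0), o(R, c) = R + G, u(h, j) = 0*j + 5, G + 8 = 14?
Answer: 11040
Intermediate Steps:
G = 6 (G = -8 + 14 = 6)
u(h, j) = 5 (u(h, j) = 0 + 5 = 5)
o(R, c) = 6 + R (o(R, c) = R + 6 = 6 + R)
B = -35 (B = (6 - 13)*5 = -7*5 = -35)
B - (-2049 - 9026) = -35 - (-2049 - 9026) = -35 - 1*(-11075) = -35 + 11075 = 11040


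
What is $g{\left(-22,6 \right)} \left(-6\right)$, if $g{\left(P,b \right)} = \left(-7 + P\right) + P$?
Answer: $306$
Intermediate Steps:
$g{\left(P,b \right)} = -7 + 2 P$
$g{\left(-22,6 \right)} \left(-6\right) = \left(-7 + 2 \left(-22\right)\right) \left(-6\right) = \left(-7 - 44\right) \left(-6\right) = \left(-51\right) \left(-6\right) = 306$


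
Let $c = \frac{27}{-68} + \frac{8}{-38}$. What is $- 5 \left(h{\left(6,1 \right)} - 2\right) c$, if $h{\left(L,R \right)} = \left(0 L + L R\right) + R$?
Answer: $\frac{19625}{1292} \approx 15.19$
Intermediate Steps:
$h{\left(L,R \right)} = R + L R$ ($h{\left(L,R \right)} = \left(0 + L R\right) + R = L R + R = R + L R$)
$c = - \frac{785}{1292}$ ($c = 27 \left(- \frac{1}{68}\right) + 8 \left(- \frac{1}{38}\right) = - \frac{27}{68} - \frac{4}{19} = - \frac{785}{1292} \approx -0.60758$)
$- 5 \left(h{\left(6,1 \right)} - 2\right) c = - 5 \left(1 \left(1 + 6\right) - 2\right) \left(- \frac{785}{1292}\right) = - 5 \left(1 \cdot 7 - 2\right) \left(- \frac{785}{1292}\right) = - 5 \left(7 - 2\right) \left(- \frac{785}{1292}\right) = \left(-5\right) 5 \left(- \frac{785}{1292}\right) = \left(-25\right) \left(- \frac{785}{1292}\right) = \frac{19625}{1292}$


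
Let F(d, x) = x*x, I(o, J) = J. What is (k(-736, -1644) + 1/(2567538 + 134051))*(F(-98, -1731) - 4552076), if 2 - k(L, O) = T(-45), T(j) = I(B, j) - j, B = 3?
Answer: -8405806617985/2701589 ≈ -3.1114e+6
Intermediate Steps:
T(j) = 0 (T(j) = j - j = 0)
k(L, O) = 2 (k(L, O) = 2 - 1*0 = 2 + 0 = 2)
F(d, x) = x²
(k(-736, -1644) + 1/(2567538 + 134051))*(F(-98, -1731) - 4552076) = (2 + 1/(2567538 + 134051))*((-1731)² - 4552076) = (2 + 1/2701589)*(2996361 - 4552076) = (2 + 1/2701589)*(-1555715) = (5403179/2701589)*(-1555715) = -8405806617985/2701589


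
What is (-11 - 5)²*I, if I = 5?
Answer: 1280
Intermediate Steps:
(-11 - 5)²*I = (-11 - 5)²*5 = (-16)²*5 = 256*5 = 1280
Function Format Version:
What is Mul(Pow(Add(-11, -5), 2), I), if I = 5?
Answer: 1280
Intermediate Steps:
Mul(Pow(Add(-11, -5), 2), I) = Mul(Pow(Add(-11, -5), 2), 5) = Mul(Pow(-16, 2), 5) = Mul(256, 5) = 1280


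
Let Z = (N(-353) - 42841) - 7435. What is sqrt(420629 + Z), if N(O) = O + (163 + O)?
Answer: 3*sqrt(41090) ≈ 608.12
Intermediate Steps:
N(O) = 163 + 2*O
Z = -50819 (Z = ((163 + 2*(-353)) - 42841) - 7435 = ((163 - 706) - 42841) - 7435 = (-543 - 42841) - 7435 = -43384 - 7435 = -50819)
sqrt(420629 + Z) = sqrt(420629 - 50819) = sqrt(369810) = 3*sqrt(41090)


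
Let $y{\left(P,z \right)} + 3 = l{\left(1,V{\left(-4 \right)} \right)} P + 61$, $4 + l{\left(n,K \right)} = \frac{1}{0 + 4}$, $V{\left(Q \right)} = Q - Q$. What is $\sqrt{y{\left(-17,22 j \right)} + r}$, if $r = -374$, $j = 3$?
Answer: $\frac{i \sqrt{1009}}{2} \approx 15.882 i$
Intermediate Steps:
$V{\left(Q \right)} = 0$
$l{\left(n,K \right)} = - \frac{15}{4}$ ($l{\left(n,K \right)} = -4 + \frac{1}{0 + 4} = -4 + \frac{1}{4} = - \frac{15}{4}$)
$y{\left(P,z \right)} = 58 - \frac{15 P}{4}$ ($y{\left(P,z \right)} = -3 - \left(-61 + \frac{15 P}{4}\right) = 58 - \frac{15 P}{4}$)
$\sqrt{y{\left(-17,22 j \right)} + r} = \sqrt{\left(58 - - \frac{255}{4}\right) - 374} = \sqrt{\left(58 + \frac{255}{4}\right) - 374} = \sqrt{\frac{487}{4} - 374} = \sqrt{- \frac{1009}{4}} = \frac{i \sqrt{1009}}{2}$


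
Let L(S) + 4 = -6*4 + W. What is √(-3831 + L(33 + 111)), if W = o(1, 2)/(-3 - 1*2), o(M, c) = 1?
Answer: 12*I*√670/5 ≈ 62.122*I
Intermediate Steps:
W = -⅕ (W = 1/(-3 - 1*2) = 1/(-3 - 2) = 1/(-5) = 1*(-⅕) = -⅕ ≈ -0.20000)
L(S) = -141/5 (L(S) = -4 + (-6*4 - ⅕) = -4 + (-24 - ⅕) = -4 - 121/5 = -141/5)
√(-3831 + L(33 + 111)) = √(-3831 - 141/5) = √(-19296/5) = 12*I*√670/5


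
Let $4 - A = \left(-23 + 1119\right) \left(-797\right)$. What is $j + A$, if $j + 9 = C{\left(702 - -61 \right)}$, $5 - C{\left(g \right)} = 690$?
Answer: $872822$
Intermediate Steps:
$C{\left(g \right)} = -685$ ($C{\left(g \right)} = 5 - 690 = -685$)
$j = -694$ ($j = -9 - 685 = -694$)
$A = 873516$ ($A = 4 - \left(-23 + 1119\right) \left(-797\right) = 4 - 1096 \left(-797\right) = 4 - -873512 = 4 + 873512 = 873516$)
$j + A = -694 + 873516 = 872822$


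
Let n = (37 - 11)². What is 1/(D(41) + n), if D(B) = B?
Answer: 1/717 ≈ 0.0013947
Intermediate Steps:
n = 676 (n = 26² = 676)
1/(D(41) + n) = 1/(41 + 676) = 1/717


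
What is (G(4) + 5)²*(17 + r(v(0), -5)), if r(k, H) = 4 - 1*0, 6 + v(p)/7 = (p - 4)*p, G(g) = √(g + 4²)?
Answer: 945 + 420*√5 ≈ 1884.1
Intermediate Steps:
G(g) = √(16 + g) (G(g) = √(g + 16) = √(16 + g))
v(p) = -42 + 7*p*(-4 + p) (v(p) = -42 + 7*((p - 4)*p) = -42 + 7*((-4 + p)*p) = -42 + 7*(p*(-4 + p)) = -42 + 7*p*(-4 + p))
r(k, H) = 4 (r(k, H) = 4 + 0 = 4)
(G(4) + 5)²*(17 + r(v(0), -5)) = (√(16 + 4) + 5)²*(17 + 4) = (√20 + 5)²*21 = (2*√5 + 5)²*21 = (5 + 2*√5)²*21 = 21*(5 + 2*√5)²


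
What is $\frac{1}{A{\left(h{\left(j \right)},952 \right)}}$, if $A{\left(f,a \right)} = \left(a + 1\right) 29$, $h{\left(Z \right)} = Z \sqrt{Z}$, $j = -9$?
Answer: $\frac{1}{27637} \approx 3.6183 \cdot 10^{-5}$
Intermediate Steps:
$h{\left(Z \right)} = Z^{\frac{3}{2}}$
$A{\left(f,a \right)} = 29 + 29 a$ ($A{\left(f,a \right)} = \left(1 + a\right) 29 = 29 + 29 a$)
$\frac{1}{A{\left(h{\left(j \right)},952 \right)}} = \frac{1}{29 + 29 \cdot 952} = \frac{1}{29 + 27608} = \frac{1}{27637}$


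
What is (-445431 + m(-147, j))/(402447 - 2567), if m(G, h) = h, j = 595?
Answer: -111209/99970 ≈ -1.1124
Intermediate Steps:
(-445431 + m(-147, j))/(402447 - 2567) = (-445431 + 595)/(402447 - 2567) = -444836/399880 = -444836*1/399880 = -111209/99970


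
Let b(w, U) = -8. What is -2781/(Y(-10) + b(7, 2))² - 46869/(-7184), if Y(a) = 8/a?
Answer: -3193197/108658 ≈ -29.388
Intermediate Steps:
-2781/(Y(-10) + b(7, 2))² - 46869/(-7184) = -2781/(8/(-10) - 8)² - 46869/(-7184) = -2781/(8*(-⅒) - 8)² - 46869*(-1/7184) = -2781/(-⅘ - 8)² + 46869/7184 = -2781/((-44/5)²) + 46869/7184 = -2781/1936/25 + 46869/7184 = -2781*25/1936 + 46869/7184 = -69525/1936 + 46869/7184 = -3193197/108658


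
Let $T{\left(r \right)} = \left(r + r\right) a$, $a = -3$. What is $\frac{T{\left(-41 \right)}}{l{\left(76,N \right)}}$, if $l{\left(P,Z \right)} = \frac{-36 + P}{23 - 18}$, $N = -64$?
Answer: $\frac{123}{4} \approx 30.75$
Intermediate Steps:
$l{\left(P,Z \right)} = - \frac{36}{5} + \frac{P}{5}$ ($l{\left(P,Z \right)} = \frac{-36 + P}{5} = \left(-36 + P\right) \frac{1}{5} = - \frac{36}{5} + \frac{P}{5}$)
$T{\left(r \right)} = - 6 r$ ($T{\left(r \right)} = \left(r + r\right) \left(-3\right) = 2 r \left(-3\right) = - 6 r$)
$\frac{T{\left(-41 \right)}}{l{\left(76,N \right)}} = \frac{\left(-6\right) \left(-41\right)}{- \frac{36}{5} + \frac{1}{5} \cdot 76} = \frac{246}{- \frac{36}{5} + \frac{76}{5}} = \frac{246}{8} = 246 \cdot \frac{1}{8} = \frac{123}{4}$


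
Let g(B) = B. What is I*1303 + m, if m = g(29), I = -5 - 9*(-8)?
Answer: 87330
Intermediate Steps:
I = 67 (I = -5 + 72 = 67)
m = 29
I*1303 + m = 67*1303 + 29 = 87301 + 29 = 87330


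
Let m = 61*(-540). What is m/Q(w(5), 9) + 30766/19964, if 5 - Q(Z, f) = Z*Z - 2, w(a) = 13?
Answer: 6135169/29946 ≈ 204.87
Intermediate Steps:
m = -32940
Q(Z, f) = 7 - Z**2 (Q(Z, f) = 5 - (Z*Z - 2) = 5 - (Z**2 - 2) = 5 - (-2 + Z**2) = 5 + (2 - Z**2) = 7 - Z**2)
m/Q(w(5), 9) + 30766/19964 = -32940/(7 - 1*13**2) + 30766/19964 = -32940/(7 - 1*169) + 30766*(1/19964) = -32940/(7 - 169) + 15383/9982 = -32940/(-162) + 15383/9982 = -32940*(-1/162) + 15383/9982 = 610/3 + 15383/9982 = 6135169/29946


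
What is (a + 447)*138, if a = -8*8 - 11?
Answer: 51336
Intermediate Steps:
a = -75 (a = -64 - 11 = -75)
(a + 447)*138 = (-75 + 447)*138 = 372*138 = 51336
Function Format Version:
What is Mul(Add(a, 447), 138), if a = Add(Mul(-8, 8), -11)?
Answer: 51336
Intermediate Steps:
a = -75 (a = Add(-64, -11) = -75)
Mul(Add(a, 447), 138) = Mul(Add(-75, 447), 138) = Mul(372, 138) = 51336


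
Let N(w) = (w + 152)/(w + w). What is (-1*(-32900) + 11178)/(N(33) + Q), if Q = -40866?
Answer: -2909148/2696971 ≈ -1.0787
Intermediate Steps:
N(w) = (152 + w)/(2*w) (N(w) = (152 + w)/((2*w)) = (152 + w)*(1/(2*w)) = (152 + w)/(2*w))
(-1*(-32900) + 11178)/(N(33) + Q) = (-1*(-32900) + 11178)/((½)*(152 + 33)/33 - 40866) = (32900 + 11178)/((½)*(1/33)*185 - 40866) = 44078/(185/66 - 40866) = 44078/(-2696971/66) = 44078*(-66/2696971) = -2909148/2696971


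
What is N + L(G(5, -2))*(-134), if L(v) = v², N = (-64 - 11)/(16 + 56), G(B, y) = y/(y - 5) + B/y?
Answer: -773869/1176 ≈ -658.05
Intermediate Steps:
G(B, y) = B/y + y/(-5 + y) (G(B, y) = y/(-5 + y) + B/y = B/y + y/(-5 + y))
N = -25/24 (N = -75/72 = -75*1/72 = -25/24 ≈ -1.0417)
N + L(G(5, -2))*(-134) = -25/24 + (((-2)² - 5*5 + 5*(-2))/((-2)*(-5 - 2)))²*(-134) = -25/24 + (-½*(4 - 25 - 10)/(-7))²*(-134) = -25/24 + (-½*(-⅐)*(-31))²*(-134) = -25/24 + (-31/14)²*(-134) = -25/24 + (961/196)*(-134) = -25/24 - 64387/98 = -773869/1176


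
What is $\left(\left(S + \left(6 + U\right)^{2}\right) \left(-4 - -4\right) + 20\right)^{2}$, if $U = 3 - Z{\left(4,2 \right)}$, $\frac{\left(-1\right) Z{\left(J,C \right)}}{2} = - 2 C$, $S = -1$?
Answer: $400$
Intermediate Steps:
$Z{\left(J,C \right)} = 4 C$ ($Z{\left(J,C \right)} = - 2 \left(- 2 C\right) = 4 C$)
$U = -5$ ($U = 3 - 4 \cdot 2 = 3 - 8 = -5$)
$\left(\left(S + \left(6 + U\right)^{2}\right) \left(-4 - -4\right) + 20\right)^{2} = \left(\left(-1 + \left(6 - 5\right)^{2}\right) \left(-4 - -4\right) + 20\right)^{2} = \left(\left(-1 + 1^{2}\right) \left(-4 + 4\right) + 20\right)^{2} = \left(\left(-1 + 1\right) 0 + 20\right)^{2} = \left(0 \cdot 0 + 20\right)^{2} = \left(0 + 20\right)^{2} = 20^{2} = 400$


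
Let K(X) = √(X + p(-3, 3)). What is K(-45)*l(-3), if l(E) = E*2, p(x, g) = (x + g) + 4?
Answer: -6*I*√41 ≈ -38.419*I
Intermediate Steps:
p(x, g) = 4 + g + x (p(x, g) = (g + x) + 4 = 4 + g + x)
K(X) = √(4 + X) (K(X) = √(X + (4 + 3 - 3)) = √(X + 4) = √(4 + X))
l(E) = 2*E
K(-45)*l(-3) = √(4 - 45)*(2*(-3)) = √(-41)*(-6) = (I*√41)*(-6) = -6*I*√41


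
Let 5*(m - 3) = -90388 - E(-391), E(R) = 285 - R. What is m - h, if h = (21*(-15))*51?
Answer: -10724/5 ≈ -2144.8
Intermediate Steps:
h = -16065 (h = -315*51 = -16065)
m = -91049/5 (m = 3 + (-90388 - (285 - 1*(-391)))/5 = 3 + (-90388 - (285 + 391))/5 = 3 + (-90388 - 1*676)/5 = 3 + (-90388 - 676)/5 = 3 + (⅕)*(-91064) = 3 - 91064/5 = -91049/5 ≈ -18210.)
m - h = -91049/5 - 1*(-16065) = -91049/5 + 16065 = -10724/5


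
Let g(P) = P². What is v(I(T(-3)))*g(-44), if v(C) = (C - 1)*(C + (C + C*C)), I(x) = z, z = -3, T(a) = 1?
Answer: -23232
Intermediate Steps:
I(x) = -3
v(C) = (-1 + C)*(C² + 2*C) (v(C) = (-1 + C)*(C + (C + C²)) = (-1 + C)*(C² + 2*C))
v(I(T(-3)))*g(-44) = -3*(-2 - 3 + (-3)²)*(-44)² = -3*(-2 - 3 + 9)*1936 = -3*4*1936 = -12*1936 = -23232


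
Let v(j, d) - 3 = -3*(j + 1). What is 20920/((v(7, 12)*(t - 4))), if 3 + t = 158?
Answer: -20920/3171 ≈ -6.5973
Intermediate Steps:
t = 155 (t = -3 + 158 = 155)
v(j, d) = -3*j (v(j, d) = 3 - 3*(j + 1) = 3 - 3*(1 + j) = 3 + (-3 - 3*j) = -3*j)
20920/((v(7, 12)*(t - 4))) = 20920/(((-3*7)*(155 - 4))) = 20920/((-21*151)) = 20920/(-3171) = 20920*(-1/3171) = -20920/3171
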